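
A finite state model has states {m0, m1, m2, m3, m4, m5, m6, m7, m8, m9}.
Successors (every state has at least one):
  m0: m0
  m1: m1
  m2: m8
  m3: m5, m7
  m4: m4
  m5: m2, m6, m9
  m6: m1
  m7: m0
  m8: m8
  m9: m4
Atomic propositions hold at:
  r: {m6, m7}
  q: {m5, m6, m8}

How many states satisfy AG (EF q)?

EF q: least fixpoint, start Z0 = {m5, m6, m8}, add states with some successor in Z. Z1 = {m2, m3, m5, m6, m8}; fixed.
Sat(EF q) = {m2, m3, m5, m6, m8}
AG (EF q): greatest fixpoint, start Z0 = {m2, m3, m5, m6, m8}, keep only states in Sat with every successor in Z. Z1 = {m2, m8}; fixed.
Sat(AG (EF q)) = {m2, m8}
|Sat(AG (EF q))| = |{m2, m8}| = 2.

2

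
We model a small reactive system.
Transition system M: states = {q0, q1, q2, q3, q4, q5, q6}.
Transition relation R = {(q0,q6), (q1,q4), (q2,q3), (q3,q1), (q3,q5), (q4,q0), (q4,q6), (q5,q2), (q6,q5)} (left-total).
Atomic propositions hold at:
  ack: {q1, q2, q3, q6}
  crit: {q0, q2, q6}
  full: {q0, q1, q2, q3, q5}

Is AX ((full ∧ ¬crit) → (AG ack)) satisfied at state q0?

Yes

Sat(¬crit) = {q1, q3, q4, q5}
Sat(full ∧ ¬crit) = {q1, q3, q5}
AG ack: greatest fixpoint, start Z0 = {q1, q2, q3, q6}, keep only states in Sat with every successor in Z. Z1 = {q2}; Z2 = ∅; fixed.
Sat(AG ack) = ∅
Sat((full ∧ ¬crit) → (AG ack)) = {q0, q2, q4, q6}
Sat(AX ((full ∧ ¬crit) → (AG ack))) = {s : every successor in {q0, q2, q4, q6}} = {q0, q1, q4, q5}
q0 ∈ Sat(AX ((full ∧ ¬crit) → (AG ack))) = {q0, q1, q4, q5}, so the formula holds at q0.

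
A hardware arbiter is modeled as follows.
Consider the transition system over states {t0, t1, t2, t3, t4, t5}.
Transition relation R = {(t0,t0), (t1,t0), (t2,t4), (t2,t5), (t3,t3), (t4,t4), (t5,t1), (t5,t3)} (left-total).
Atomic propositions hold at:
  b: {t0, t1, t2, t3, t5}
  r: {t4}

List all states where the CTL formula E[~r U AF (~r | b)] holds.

{t0, t1, t2, t3, t5}

Sat(~r) = {t0, t1, t2, t3, t5}
Sat(~r | b) = {t0, t1, t2, t3, t5}
AF (~r | b): least fixpoint, start Z0 = {t0, t1, t2, t3, t5}, add states with every successor in Z. Already a fixed point.
Sat(AF (~r | b)) = {t0, t1, t2, t3, t5}
E[~r U AF (~r | b)]: least fixpoint, start Z0 = Sat(AF (~r | b)) = {t0, t1, t2, t3, t5}, add states in Sat(~r) with some successor in Z. Already a fixed point.
Sat(E[~r U AF (~r | b)]) = {t0, t1, t2, t3, t5}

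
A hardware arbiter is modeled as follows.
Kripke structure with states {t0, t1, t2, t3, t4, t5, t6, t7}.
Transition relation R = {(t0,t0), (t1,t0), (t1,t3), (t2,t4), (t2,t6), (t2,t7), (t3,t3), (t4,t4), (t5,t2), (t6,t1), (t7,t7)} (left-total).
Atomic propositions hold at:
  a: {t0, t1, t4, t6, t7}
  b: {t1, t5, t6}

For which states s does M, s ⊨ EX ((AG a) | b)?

{t0, t1, t2, t4, t6, t7}

AG a: greatest fixpoint, start Z0 = {t0, t1, t4, t6, t7}, keep only states in Sat with every successor in Z. Z1 = {t0, t4, t6, t7}; Z2 = {t0, t4, t7}; fixed.
Sat(AG a) = {t0, t4, t7}
Sat((AG a) | b) = {t0, t1, t4, t5, t6, t7}
Sat(EX ((AG a) | b)) = {s : some successor in {t0, t1, t4, t5, t6, t7}} = {t0, t1, t2, t4, t6, t7}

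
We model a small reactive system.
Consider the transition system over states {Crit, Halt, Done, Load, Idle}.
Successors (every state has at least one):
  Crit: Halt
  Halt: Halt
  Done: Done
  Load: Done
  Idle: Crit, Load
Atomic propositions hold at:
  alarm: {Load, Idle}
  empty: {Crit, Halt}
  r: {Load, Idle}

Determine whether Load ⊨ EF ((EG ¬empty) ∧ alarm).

Sat(¬empty) = {Done, Load, Idle}
EG ¬empty: greatest fixpoint, start Z0 = {Done, Load, Idle}, keep only states in Sat with some successor in Z. Already a fixed point.
Sat(EG ¬empty) = {Done, Load, Idle}
Sat((EG ¬empty) ∧ alarm) = {Load, Idle}
EF ((EG ¬empty) ∧ alarm): least fixpoint, start Z0 = {Load, Idle}, add states with some successor in Z. Already a fixed point.
Sat(EF ((EG ¬empty) ∧ alarm)) = {Load, Idle}
Load ∈ Sat(EF ((EG ¬empty) ∧ alarm)) = {Load, Idle}, so the formula holds at Load.

Yes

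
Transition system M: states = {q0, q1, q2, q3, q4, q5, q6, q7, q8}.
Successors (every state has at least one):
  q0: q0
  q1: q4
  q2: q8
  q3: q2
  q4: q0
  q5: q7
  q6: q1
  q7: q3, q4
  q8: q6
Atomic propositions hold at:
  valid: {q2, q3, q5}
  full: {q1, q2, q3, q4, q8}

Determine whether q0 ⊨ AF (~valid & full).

No

Sat(~valid) = {q0, q1, q4, q6, q7, q8}
Sat(~valid & full) = {q1, q4, q8}
AF (~valid & full): least fixpoint, start Z0 = {q1, q4, q8}, add states with every successor in Z. Z1 = {q1, q2, q4, q6, q8}; Z2 = {q1, q2, q3, q4, q6, q8}; Z3 = {q1, q2, q3, q4, q6, q7, q8}; Z4 = {q1, q2, q3, q4, q5, q6, q7, q8}; fixed.
Sat(AF (~valid & full)) = {q1, q2, q3, q4, q5, q6, q7, q8}
q0 ∉ Sat(AF (~valid & full)) = {q1, q2, q3, q4, q5, q6, q7, q8}, so the formula does not hold at q0.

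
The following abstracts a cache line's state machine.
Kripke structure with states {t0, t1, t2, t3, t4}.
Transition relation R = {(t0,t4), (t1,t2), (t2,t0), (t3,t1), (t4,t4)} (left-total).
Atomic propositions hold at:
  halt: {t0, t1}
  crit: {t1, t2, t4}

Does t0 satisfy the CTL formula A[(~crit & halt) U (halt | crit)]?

Sat(~crit) = {t0, t3}
Sat(~crit & halt) = {t0}
Sat(halt | crit) = {t0, t1, t2, t4}
A[(~crit & halt) U (halt | crit)]: least fixpoint, start Z0 = Sat((halt | crit)) = {t0, t1, t2, t4}, add states in Sat(~crit & halt) with every successor in Z. Already a fixed point.
Sat(A[(~crit & halt) U (halt | crit)]) = {t0, t1, t2, t4}
t0 ∈ Sat(A[(~crit & halt) U (halt | crit)]) = {t0, t1, t2, t4}, so the formula holds at t0.

Yes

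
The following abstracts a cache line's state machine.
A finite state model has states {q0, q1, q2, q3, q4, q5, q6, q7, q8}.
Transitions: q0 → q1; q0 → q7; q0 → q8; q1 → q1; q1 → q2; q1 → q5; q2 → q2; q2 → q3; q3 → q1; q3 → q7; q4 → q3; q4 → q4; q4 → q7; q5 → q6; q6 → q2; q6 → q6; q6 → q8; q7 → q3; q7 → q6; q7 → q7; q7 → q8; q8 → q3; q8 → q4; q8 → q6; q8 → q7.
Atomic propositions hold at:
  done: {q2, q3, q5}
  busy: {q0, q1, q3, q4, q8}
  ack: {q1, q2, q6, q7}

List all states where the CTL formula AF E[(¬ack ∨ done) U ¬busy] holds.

Sat(¬ack) = {q0, q3, q4, q5, q8}
Sat(¬ack ∨ done) = {q0, q2, q3, q4, q5, q8}
Sat(¬busy) = {q2, q5, q6, q7}
E[(¬ack ∨ done) U ¬busy]: least fixpoint, start Z0 = Sat(¬busy) = {q2, q5, q6, q7}, add states in Sat(¬ack ∨ done) with some successor in Z. Z1 = {q0, q2, q3, q4, q5, q6, q7, q8}; fixed.
Sat(E[(¬ack ∨ done) U ¬busy]) = {q0, q2, q3, q4, q5, q6, q7, q8}
AF E[(¬ack ∨ done) U ¬busy]: least fixpoint, start Z0 = {q0, q2, q3, q4, q5, q6, q7, q8}, add states with every successor in Z. Already a fixed point.
Sat(AF E[(¬ack ∨ done) U ¬busy]) = {q0, q2, q3, q4, q5, q6, q7, q8}

{q0, q2, q3, q4, q5, q6, q7, q8}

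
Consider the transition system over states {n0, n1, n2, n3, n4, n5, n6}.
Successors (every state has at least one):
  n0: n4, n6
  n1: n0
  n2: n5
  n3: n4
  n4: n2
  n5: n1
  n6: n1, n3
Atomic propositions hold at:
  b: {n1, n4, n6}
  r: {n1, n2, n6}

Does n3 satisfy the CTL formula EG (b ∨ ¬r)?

Sat(¬r) = {n0, n3, n4, n5}
Sat(b ∨ ¬r) = {n0, n1, n3, n4, n5, n6}
EG (b ∨ ¬r): greatest fixpoint, start Z0 = {n0, n1, n3, n4, n5, n6}, keep only states in Sat with some successor in Z. Z1 = {n0, n1, n3, n5, n6}; Z2 = {n0, n1, n5, n6}; fixed.
Sat(EG (b ∨ ¬r)) = {n0, n1, n5, n6}
n3 ∉ Sat(EG (b ∨ ¬r)) = {n0, n1, n5, n6}, so the formula does not hold at n3.

No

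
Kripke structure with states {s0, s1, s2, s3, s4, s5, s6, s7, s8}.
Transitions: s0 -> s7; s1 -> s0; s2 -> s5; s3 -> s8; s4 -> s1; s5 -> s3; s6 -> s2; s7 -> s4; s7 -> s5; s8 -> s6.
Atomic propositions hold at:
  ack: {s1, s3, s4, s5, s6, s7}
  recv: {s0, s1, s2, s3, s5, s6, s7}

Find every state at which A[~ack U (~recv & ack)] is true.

Sat(~ack) = {s0, s2, s8}
Sat(~recv) = {s4, s8}
Sat(~recv & ack) = {s4}
A[~ack U (~recv & ack)]: least fixpoint, start Z0 = Sat((~recv & ack)) = {s4}, add states in Sat(~ack) with every successor in Z. Already a fixed point.
Sat(A[~ack U (~recv & ack)]) = {s4}

{s4}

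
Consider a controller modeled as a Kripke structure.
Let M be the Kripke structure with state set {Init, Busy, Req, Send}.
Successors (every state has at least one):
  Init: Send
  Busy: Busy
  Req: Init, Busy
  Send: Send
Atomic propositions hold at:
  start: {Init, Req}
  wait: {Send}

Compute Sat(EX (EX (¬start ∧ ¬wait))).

Sat(¬start) = {Busy, Send}
Sat(¬wait) = {Init, Busy, Req}
Sat(¬start ∧ ¬wait) = {Busy}
Sat(EX (¬start ∧ ¬wait)) = {s : some successor in {Busy}} = {Busy, Req}
Sat(EX (EX (¬start ∧ ¬wait))) = {s : some successor in {Busy, Req}} = {Busy, Req}

{Busy, Req}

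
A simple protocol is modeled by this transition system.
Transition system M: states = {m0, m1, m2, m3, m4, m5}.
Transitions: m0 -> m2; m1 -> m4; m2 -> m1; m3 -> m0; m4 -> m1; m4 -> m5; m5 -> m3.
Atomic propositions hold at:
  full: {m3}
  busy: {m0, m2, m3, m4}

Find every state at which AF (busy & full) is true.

Sat(busy & full) = {m3}
AF (busy & full): least fixpoint, start Z0 = {m3}, add states with every successor in Z. Z1 = {m3, m5}; fixed.
Sat(AF (busy & full)) = {m3, m5}

{m3, m5}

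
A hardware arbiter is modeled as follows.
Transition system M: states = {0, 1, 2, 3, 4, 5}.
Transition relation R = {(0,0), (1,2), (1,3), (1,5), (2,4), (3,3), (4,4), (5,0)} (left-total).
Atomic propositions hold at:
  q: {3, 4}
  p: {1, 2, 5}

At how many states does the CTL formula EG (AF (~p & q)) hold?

3

Sat(~p) = {0, 3, 4}
Sat(~p & q) = {3, 4}
AF (~p & q): least fixpoint, start Z0 = {3, 4}, add states with every successor in Z. Z1 = {2, 3, 4}; fixed.
Sat(AF (~p & q)) = {2, 3, 4}
EG (AF (~p & q)): greatest fixpoint, start Z0 = {2, 3, 4}, keep only states in Sat with some successor in Z. Already a fixed point.
Sat(EG (AF (~p & q))) = {2, 3, 4}
|Sat(EG (AF (~p & q)))| = |{2, 3, 4}| = 3.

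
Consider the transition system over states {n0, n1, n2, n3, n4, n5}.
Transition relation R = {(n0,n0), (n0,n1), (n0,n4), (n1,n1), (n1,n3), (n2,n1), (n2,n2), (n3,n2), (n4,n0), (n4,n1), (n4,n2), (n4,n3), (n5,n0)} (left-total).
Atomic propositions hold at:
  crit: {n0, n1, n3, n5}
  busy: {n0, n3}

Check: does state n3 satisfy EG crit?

EG crit: greatest fixpoint, start Z0 = {n0, n1, n3, n5}, keep only states in Sat with some successor in Z. Z1 = {n0, n1, n5}; fixed.
Sat(EG crit) = {n0, n1, n5}
n3 ∉ Sat(EG crit) = {n0, n1, n5}, so the formula does not hold at n3.

No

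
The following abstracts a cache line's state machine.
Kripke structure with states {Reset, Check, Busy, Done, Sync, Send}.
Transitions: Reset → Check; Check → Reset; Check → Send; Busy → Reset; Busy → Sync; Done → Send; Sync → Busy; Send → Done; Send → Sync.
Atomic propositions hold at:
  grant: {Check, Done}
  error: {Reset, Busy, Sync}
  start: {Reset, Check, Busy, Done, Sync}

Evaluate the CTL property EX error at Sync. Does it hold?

Yes

Sat(EX error) = {s : some successor in {Reset, Busy, Sync}} = {Check, Busy, Sync, Send}
Sync ∈ Sat(EX error) = {Check, Busy, Sync, Send}, so the formula holds at Sync.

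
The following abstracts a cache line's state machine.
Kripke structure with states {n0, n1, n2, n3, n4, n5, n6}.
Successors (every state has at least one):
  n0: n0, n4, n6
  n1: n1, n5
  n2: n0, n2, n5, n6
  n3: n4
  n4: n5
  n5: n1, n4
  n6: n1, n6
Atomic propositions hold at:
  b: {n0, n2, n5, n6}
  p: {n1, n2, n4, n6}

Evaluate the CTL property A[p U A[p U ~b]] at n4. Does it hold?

Sat(~b) = {n1, n3, n4}
A[p U ~b]: least fixpoint, start Z0 = Sat(~b) = {n1, n3, n4}, add states in Sat(p) with every successor in Z. Already a fixed point.
Sat(A[p U ~b]) = {n1, n3, n4}
A[p U A[p U ~b]]: least fixpoint, start Z0 = Sat(A[p U ~b]) = {n1, n3, n4}, add states in Sat(p) with every successor in Z. Already a fixed point.
Sat(A[p U A[p U ~b]]) = {n1, n3, n4}
n4 ∈ Sat(A[p U A[p U ~b]]) = {n1, n3, n4}, so the formula holds at n4.

Yes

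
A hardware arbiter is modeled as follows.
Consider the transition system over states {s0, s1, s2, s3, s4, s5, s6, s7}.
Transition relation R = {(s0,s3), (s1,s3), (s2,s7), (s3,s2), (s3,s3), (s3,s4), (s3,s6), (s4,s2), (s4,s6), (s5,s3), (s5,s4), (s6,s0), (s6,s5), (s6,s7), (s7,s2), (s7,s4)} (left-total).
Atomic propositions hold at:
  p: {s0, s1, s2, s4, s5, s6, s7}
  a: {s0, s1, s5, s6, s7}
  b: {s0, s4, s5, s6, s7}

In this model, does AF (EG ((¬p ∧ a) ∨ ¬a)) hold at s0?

Sat(¬p) = {s3}
Sat(¬p ∧ a) = ∅
Sat(¬a) = {s2, s3, s4}
Sat((¬p ∧ a) ∨ ¬a) = {s2, s3, s4}
EG ((¬p ∧ a) ∨ ¬a): greatest fixpoint, start Z0 = {s2, s3, s4}, keep only states in Sat with some successor in Z. Z1 = {s3, s4}; Z2 = {s3}; fixed.
Sat(EG ((¬p ∧ a) ∨ ¬a)) = {s3}
AF (EG ((¬p ∧ a) ∨ ¬a)): least fixpoint, start Z0 = {s3}, add states with every successor in Z. Z1 = {s0, s1, s3}; fixed.
Sat(AF (EG ((¬p ∧ a) ∨ ¬a))) = {s0, s1, s3}
s0 ∈ Sat(AF (EG ((¬p ∧ a) ∨ ¬a))) = {s0, s1, s3}, so the formula holds at s0.

Yes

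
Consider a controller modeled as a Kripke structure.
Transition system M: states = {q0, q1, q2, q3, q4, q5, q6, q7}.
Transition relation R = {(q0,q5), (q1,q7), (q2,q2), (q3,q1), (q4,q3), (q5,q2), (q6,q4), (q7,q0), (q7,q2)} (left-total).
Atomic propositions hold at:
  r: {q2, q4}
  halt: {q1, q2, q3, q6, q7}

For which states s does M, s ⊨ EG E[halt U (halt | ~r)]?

Sat(~r) = {q0, q1, q3, q5, q6, q7}
Sat(halt | ~r) = {q0, q1, q2, q3, q5, q6, q7}
E[halt U (halt | ~r)]: least fixpoint, start Z0 = Sat((halt | ~r)) = {q0, q1, q2, q3, q5, q6, q7}, add states in Sat(halt) with some successor in Z. Already a fixed point.
Sat(E[halt U (halt | ~r)]) = {q0, q1, q2, q3, q5, q6, q7}
EG E[halt U (halt | ~r)]: greatest fixpoint, start Z0 = {q0, q1, q2, q3, q5, q6, q7}, keep only states in Sat with some successor in Z. Z1 = {q0, q1, q2, q3, q5, q7}; fixed.
Sat(EG E[halt U (halt | ~r)]) = {q0, q1, q2, q3, q5, q7}

{q0, q1, q2, q3, q5, q7}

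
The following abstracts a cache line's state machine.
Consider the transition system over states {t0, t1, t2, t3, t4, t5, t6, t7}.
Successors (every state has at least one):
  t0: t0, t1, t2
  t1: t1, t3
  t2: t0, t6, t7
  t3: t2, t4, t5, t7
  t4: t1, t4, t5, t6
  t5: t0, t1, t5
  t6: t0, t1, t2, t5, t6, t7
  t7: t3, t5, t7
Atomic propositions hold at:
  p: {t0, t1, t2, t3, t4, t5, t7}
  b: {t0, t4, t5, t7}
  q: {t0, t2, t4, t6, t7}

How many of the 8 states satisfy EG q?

5

EG q: greatest fixpoint, start Z0 = {t0, t2, t4, t6, t7}, keep only states in Sat with some successor in Z. Already a fixed point.
Sat(EG q) = {t0, t2, t4, t6, t7}
|Sat(EG q)| = |{t0, t2, t4, t6, t7}| = 5.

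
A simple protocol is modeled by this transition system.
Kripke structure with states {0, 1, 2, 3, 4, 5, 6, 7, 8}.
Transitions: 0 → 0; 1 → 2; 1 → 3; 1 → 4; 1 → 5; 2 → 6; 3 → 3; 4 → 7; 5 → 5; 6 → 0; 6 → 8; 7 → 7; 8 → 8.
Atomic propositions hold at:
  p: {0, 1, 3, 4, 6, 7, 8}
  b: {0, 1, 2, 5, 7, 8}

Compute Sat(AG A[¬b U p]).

Sat(¬b) = {3, 4, 6}
A[¬b U p]: least fixpoint, start Z0 = Sat(p) = {0, 1, 3, 4, 6, 7, 8}, add states in Sat(¬b) with every successor in Z. Already a fixed point.
Sat(A[¬b U p]) = {0, 1, 3, 4, 6, 7, 8}
AG A[¬b U p]: greatest fixpoint, start Z0 = {0, 1, 3, 4, 6, 7, 8}, keep only states in Sat with every successor in Z. Z1 = {0, 3, 4, 6, 7, 8}; fixed.
Sat(AG A[¬b U p]) = {0, 3, 4, 6, 7, 8}

{0, 3, 4, 6, 7, 8}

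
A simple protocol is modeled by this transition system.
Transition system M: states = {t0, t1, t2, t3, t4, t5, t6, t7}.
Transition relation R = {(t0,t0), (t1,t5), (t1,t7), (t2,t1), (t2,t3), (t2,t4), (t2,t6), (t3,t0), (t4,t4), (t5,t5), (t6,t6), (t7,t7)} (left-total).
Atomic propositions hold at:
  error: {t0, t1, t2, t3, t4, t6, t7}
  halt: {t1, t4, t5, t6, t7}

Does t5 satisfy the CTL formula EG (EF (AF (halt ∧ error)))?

No

Sat(halt ∧ error) = {t1, t4, t6, t7}
AF (halt ∧ error): least fixpoint, start Z0 = {t1, t4, t6, t7}, add states with every successor in Z. Already a fixed point.
Sat(AF (halt ∧ error)) = {t1, t4, t6, t7}
EF (AF (halt ∧ error)): least fixpoint, start Z0 = {t1, t4, t6, t7}, add states with some successor in Z. Z1 = {t1, t2, t4, t6, t7}; fixed.
Sat(EF (AF (halt ∧ error))) = {t1, t2, t4, t6, t7}
EG (EF (AF (halt ∧ error))): greatest fixpoint, start Z0 = {t1, t2, t4, t6, t7}, keep only states in Sat with some successor in Z. Already a fixed point.
Sat(EG (EF (AF (halt ∧ error)))) = {t1, t2, t4, t6, t7}
t5 ∉ Sat(EG (EF (AF (halt ∧ error)))) = {t1, t2, t4, t6, t7}, so the formula does not hold at t5.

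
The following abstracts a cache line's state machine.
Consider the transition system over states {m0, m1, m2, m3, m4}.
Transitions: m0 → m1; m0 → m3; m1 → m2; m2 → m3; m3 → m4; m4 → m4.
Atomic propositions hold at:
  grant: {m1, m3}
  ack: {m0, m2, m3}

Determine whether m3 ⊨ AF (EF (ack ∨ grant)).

Sat(ack ∨ grant) = {m0, m1, m2, m3}
EF (ack ∨ grant): least fixpoint, start Z0 = {m0, m1, m2, m3}, add states with some successor in Z. Already a fixed point.
Sat(EF (ack ∨ grant)) = {m0, m1, m2, m3}
AF (EF (ack ∨ grant)): least fixpoint, start Z0 = {m0, m1, m2, m3}, add states with every successor in Z. Already a fixed point.
Sat(AF (EF (ack ∨ grant))) = {m0, m1, m2, m3}
m3 ∈ Sat(AF (EF (ack ∨ grant))) = {m0, m1, m2, m3}, so the formula holds at m3.

Yes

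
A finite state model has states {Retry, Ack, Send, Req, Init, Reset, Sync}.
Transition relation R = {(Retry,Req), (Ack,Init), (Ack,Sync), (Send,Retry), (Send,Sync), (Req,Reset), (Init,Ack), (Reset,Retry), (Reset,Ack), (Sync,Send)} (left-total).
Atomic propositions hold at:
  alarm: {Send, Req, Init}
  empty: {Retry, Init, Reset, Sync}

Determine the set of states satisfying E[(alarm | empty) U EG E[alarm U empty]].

Sat(alarm | empty) = {Retry, Send, Req, Init, Reset, Sync}
E[alarm U empty]: least fixpoint, start Z0 = Sat(empty) = {Retry, Init, Reset, Sync}, add states in Sat(alarm) with some successor in Z. Z1 = {Retry, Send, Req, Init, Reset, Sync}; fixed.
Sat(E[alarm U empty]) = {Retry, Send, Req, Init, Reset, Sync}
EG E[alarm U empty]: greatest fixpoint, start Z0 = {Retry, Send, Req, Init, Reset, Sync}, keep only states in Sat with some successor in Z. Z1 = {Retry, Send, Req, Reset, Sync}; fixed.
Sat(EG E[alarm U empty]) = {Retry, Send, Req, Reset, Sync}
E[(alarm | empty) U EG E[alarm U empty]]: least fixpoint, start Z0 = Sat(EG E[alarm U empty]) = {Retry, Send, Req, Reset, Sync}, add states in Sat(alarm | empty) with some successor in Z. Already a fixed point.
Sat(E[(alarm | empty) U EG E[alarm U empty]]) = {Retry, Send, Req, Reset, Sync}

{Retry, Send, Req, Reset, Sync}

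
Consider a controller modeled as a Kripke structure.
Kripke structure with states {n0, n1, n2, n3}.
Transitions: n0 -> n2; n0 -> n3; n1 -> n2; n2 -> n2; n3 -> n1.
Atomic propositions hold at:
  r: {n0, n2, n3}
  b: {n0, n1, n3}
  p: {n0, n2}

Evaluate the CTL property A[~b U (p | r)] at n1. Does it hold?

No

Sat(~b) = {n2}
Sat(p | r) = {n0, n2, n3}
A[~b U (p | r)]: least fixpoint, start Z0 = Sat((p | r)) = {n0, n2, n3}, add states in Sat(~b) with every successor in Z. Already a fixed point.
Sat(A[~b U (p | r)]) = {n0, n2, n3}
n1 ∉ Sat(A[~b U (p | r)]) = {n0, n2, n3}, so the formula does not hold at n1.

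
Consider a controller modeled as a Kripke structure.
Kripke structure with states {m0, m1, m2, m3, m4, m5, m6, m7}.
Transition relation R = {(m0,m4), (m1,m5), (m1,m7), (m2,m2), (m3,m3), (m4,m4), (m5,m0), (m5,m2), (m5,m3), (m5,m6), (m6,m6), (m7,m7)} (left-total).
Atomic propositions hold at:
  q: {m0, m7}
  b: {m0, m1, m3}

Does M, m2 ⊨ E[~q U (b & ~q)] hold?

No

Sat(~q) = {m1, m2, m3, m4, m5, m6}
Sat(b & ~q) = {m1, m3}
E[~q U (b & ~q)]: least fixpoint, start Z0 = Sat((b & ~q)) = {m1, m3}, add states in Sat(~q) with some successor in Z. Z1 = {m1, m3, m5}; fixed.
Sat(E[~q U (b & ~q)]) = {m1, m3, m5}
m2 ∉ Sat(E[~q U (b & ~q)]) = {m1, m3, m5}, so the formula does not hold at m2.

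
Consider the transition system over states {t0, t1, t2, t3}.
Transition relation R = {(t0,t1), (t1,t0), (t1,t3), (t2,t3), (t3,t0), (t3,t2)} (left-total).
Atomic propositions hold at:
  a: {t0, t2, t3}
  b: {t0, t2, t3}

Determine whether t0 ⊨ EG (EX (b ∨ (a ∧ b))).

Sat(a ∧ b) = {t0, t2, t3}
Sat(b ∨ (a ∧ b)) = {t0, t2, t3}
Sat(EX (b ∨ (a ∧ b))) = {s : some successor in {t0, t2, t3}} = {t1, t2, t3}
EG (EX (b ∨ (a ∧ b))): greatest fixpoint, start Z0 = {t1, t2, t3}, keep only states in Sat with some successor in Z. Already a fixed point.
Sat(EG (EX (b ∨ (a ∧ b)))) = {t1, t2, t3}
t0 ∉ Sat(EG (EX (b ∨ (a ∧ b)))) = {t1, t2, t3}, so the formula does not hold at t0.

No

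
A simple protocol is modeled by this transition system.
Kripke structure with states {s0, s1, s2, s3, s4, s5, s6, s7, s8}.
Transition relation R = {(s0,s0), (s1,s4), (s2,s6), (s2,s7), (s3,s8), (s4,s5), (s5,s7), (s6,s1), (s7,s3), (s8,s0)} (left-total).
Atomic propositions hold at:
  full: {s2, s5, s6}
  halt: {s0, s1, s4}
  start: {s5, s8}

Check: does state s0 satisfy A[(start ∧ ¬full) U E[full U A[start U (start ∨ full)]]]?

Sat(¬full) = {s0, s1, s3, s4, s7, s8}
Sat(start ∧ ¬full) = {s8}
Sat(start ∨ full) = {s2, s5, s6, s8}
A[start U (start ∨ full)]: least fixpoint, start Z0 = Sat((start ∨ full)) = {s2, s5, s6, s8}, add states in Sat(start) with every successor in Z. Already a fixed point.
Sat(A[start U (start ∨ full)]) = {s2, s5, s6, s8}
E[full U A[start U (start ∨ full)]]: least fixpoint, start Z0 = Sat(A[start U (start ∨ full)]) = {s2, s5, s6, s8}, add states in Sat(full) with some successor in Z. Already a fixed point.
Sat(E[full U A[start U (start ∨ full)]]) = {s2, s5, s6, s8}
A[(start ∧ ¬full) U E[full U A[start U (start ∨ full)]]]: least fixpoint, start Z0 = Sat(E[full U A[start U (start ∨ full)]]) = {s2, s5, s6, s8}, add states in Sat(start ∧ ¬full) with every successor in Z. Already a fixed point.
Sat(A[(start ∧ ¬full) U E[full U A[start U (start ∨ full)]]]) = {s2, s5, s6, s8}
s0 ∉ Sat(A[(start ∧ ¬full) U E[full U A[start U (start ∨ full)]]]) = {s2, s5, s6, s8}, so the formula does not hold at s0.

No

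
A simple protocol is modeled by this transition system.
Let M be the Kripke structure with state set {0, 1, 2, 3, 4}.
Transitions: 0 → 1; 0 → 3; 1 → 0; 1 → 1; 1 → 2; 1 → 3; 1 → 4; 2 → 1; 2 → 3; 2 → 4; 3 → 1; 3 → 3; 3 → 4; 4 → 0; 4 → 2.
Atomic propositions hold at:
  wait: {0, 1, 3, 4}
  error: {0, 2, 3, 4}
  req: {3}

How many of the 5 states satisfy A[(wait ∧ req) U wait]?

Sat(wait ∧ req) = {3}
A[(wait ∧ req) U wait]: least fixpoint, start Z0 = Sat(wait) = {0, 1, 3, 4}, add states in Sat(wait ∧ req) with every successor in Z. Already a fixed point.
Sat(A[(wait ∧ req) U wait]) = {0, 1, 3, 4}
|Sat(A[(wait ∧ req) U wait])| = |{0, 1, 3, 4}| = 4.

4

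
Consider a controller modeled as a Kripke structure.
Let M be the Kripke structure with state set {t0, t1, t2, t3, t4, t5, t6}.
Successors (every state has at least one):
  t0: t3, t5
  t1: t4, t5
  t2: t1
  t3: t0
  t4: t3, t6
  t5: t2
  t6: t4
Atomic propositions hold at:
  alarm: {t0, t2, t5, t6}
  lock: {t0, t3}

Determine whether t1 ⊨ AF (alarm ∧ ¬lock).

No

Sat(¬lock) = {t1, t2, t4, t5, t6}
Sat(alarm ∧ ¬lock) = {t2, t5, t6}
AF (alarm ∧ ¬lock): least fixpoint, start Z0 = {t2, t5, t6}, add states with every successor in Z. Already a fixed point.
Sat(AF (alarm ∧ ¬lock)) = {t2, t5, t6}
t1 ∉ Sat(AF (alarm ∧ ¬lock)) = {t2, t5, t6}, so the formula does not hold at t1.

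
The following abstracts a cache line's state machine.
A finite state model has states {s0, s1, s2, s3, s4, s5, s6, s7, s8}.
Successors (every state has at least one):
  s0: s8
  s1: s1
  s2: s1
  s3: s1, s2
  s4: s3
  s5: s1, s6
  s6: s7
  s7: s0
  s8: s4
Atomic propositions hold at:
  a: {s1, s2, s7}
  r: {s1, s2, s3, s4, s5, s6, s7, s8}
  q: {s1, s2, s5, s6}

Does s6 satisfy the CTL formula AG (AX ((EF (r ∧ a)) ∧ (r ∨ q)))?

Sat(r ∧ a) = {s1, s2, s7}
EF (r ∧ a): least fixpoint, start Z0 = {s1, s2, s7}, add states with some successor in Z. Z1 = {s1, s2, s3, s5, s6, s7}; Z2 = {s1, s2, s3, s4, s5, s6, s7}; Z3 = {s1, s2, s3, s4, s5, s6, s7, s8}; Z4 = {s0, s1, s2, s3, s4, s5, s6, s7, s8}; fixed.
Sat(EF (r ∧ a)) = {s0, s1, s2, s3, s4, s5, s6, s7, s8}
Sat(r ∨ q) = {s1, s2, s3, s4, s5, s6, s7, s8}
Sat((EF (r ∧ a)) ∧ (r ∨ q)) = {s1, s2, s3, s4, s5, s6, s7, s8}
Sat(AX ((EF (r ∧ a)) ∧ (r ∨ q))) = {s : every successor in {s1, s2, s3, s4, s5, s6, s7, s8}} = {s0, s1, s2, s3, s4, s5, s6, s8}
AG (AX ((EF (r ∧ a)) ∧ (r ∨ q))): greatest fixpoint, start Z0 = {s0, s1, s2, s3, s4, s5, s6, s8}, keep only states in Sat with every successor in Z. Z1 = {s0, s1, s2, s3, s4, s5, s8}; Z2 = {s0, s1, s2, s3, s4, s8}; fixed.
Sat(AG (AX ((EF (r ∧ a)) ∧ (r ∨ q)))) = {s0, s1, s2, s3, s4, s8}
s6 ∉ Sat(AG (AX ((EF (r ∧ a)) ∧ (r ∨ q)))) = {s0, s1, s2, s3, s4, s8}, so the formula does not hold at s6.

No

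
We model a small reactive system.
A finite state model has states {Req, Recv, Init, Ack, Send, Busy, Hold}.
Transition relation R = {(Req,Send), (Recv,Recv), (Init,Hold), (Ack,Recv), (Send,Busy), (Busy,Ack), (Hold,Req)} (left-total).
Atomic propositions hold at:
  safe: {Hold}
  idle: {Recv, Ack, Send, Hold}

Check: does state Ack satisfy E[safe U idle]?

Yes

E[safe U idle]: least fixpoint, start Z0 = Sat(idle) = {Recv, Ack, Send, Hold}, add states in Sat(safe) with some successor in Z. Already a fixed point.
Sat(E[safe U idle]) = {Recv, Ack, Send, Hold}
Ack ∈ Sat(E[safe U idle]) = {Recv, Ack, Send, Hold}, so the formula holds at Ack.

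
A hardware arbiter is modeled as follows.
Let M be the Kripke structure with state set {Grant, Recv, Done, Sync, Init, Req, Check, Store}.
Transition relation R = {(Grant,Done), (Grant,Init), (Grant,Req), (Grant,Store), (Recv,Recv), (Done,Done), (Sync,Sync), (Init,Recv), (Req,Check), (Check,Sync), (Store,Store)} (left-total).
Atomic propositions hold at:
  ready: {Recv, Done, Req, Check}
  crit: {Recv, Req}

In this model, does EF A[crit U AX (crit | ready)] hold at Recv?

Yes

Sat(crit | ready) = {Recv, Done, Req, Check}
Sat(AX (crit | ready)) = {s : every successor in {Recv, Done, Req, Check}} = {Recv, Done, Init, Req}
A[crit U AX (crit | ready)]: least fixpoint, start Z0 = Sat(AX (crit | ready)) = {Recv, Done, Init, Req}, add states in Sat(crit) with every successor in Z. Already a fixed point.
Sat(A[crit U AX (crit | ready)]) = {Recv, Done, Init, Req}
EF A[crit U AX (crit | ready)]: least fixpoint, start Z0 = {Recv, Done, Init, Req}, add states with some successor in Z. Z1 = {Grant, Recv, Done, Init, Req}; fixed.
Sat(EF A[crit U AX (crit | ready)]) = {Grant, Recv, Done, Init, Req}
Recv ∈ Sat(EF A[crit U AX (crit | ready)]) = {Grant, Recv, Done, Init, Req}, so the formula holds at Recv.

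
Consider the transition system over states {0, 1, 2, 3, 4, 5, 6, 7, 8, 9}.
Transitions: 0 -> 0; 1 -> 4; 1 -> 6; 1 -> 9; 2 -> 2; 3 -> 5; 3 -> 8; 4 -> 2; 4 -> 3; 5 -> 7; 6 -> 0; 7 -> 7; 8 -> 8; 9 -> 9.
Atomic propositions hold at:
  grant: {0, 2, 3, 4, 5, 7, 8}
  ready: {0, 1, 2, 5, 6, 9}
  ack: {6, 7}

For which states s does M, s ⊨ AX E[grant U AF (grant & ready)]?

Sat(grant & ready) = {0, 2, 5}
AF (grant & ready): least fixpoint, start Z0 = {0, 2, 5}, add states with every successor in Z. Z1 = {0, 2, 5, 6}; fixed.
Sat(AF (grant & ready)) = {0, 2, 5, 6}
E[grant U AF (grant & ready)]: least fixpoint, start Z0 = Sat(AF (grant & ready)) = {0, 2, 5, 6}, add states in Sat(grant) with some successor in Z. Z1 = {0, 2, 3, 4, 5, 6}; fixed.
Sat(E[grant U AF (grant & ready)]) = {0, 2, 3, 4, 5, 6}
Sat(AX E[grant U AF (grant & ready)]) = {s : every successor in {0, 2, 3, 4, 5, 6}} = {0, 2, 4, 6}

{0, 2, 4, 6}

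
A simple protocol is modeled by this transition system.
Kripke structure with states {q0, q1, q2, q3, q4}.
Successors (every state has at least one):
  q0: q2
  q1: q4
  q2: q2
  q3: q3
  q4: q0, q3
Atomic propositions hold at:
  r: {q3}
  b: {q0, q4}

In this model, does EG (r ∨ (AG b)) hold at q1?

No

AG b: greatest fixpoint, start Z0 = {q0, q4}, keep only states in Sat with every successor in Z. Z1 = ∅; fixed.
Sat(AG b) = ∅
Sat(r ∨ (AG b)) = {q3}
EG (r ∨ (AG b)): greatest fixpoint, start Z0 = {q3}, keep only states in Sat with some successor in Z. Already a fixed point.
Sat(EG (r ∨ (AG b))) = {q3}
q1 ∉ Sat(EG (r ∨ (AG b))) = {q3}, so the formula does not hold at q1.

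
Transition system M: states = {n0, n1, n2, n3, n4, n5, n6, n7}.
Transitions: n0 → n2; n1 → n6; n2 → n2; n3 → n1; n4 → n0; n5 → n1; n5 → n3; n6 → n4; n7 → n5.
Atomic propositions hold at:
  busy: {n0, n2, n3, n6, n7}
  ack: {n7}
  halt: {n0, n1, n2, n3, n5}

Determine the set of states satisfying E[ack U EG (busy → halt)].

{n0, n2, n4}

Sat(busy → halt) = {n0, n1, n2, n3, n4, n5}
EG (busy → halt): greatest fixpoint, start Z0 = {n0, n1, n2, n3, n4, n5}, keep only states in Sat with some successor in Z. Z1 = {n0, n2, n3, n4, n5}; Z2 = {n0, n2, n4, n5}; Z3 = {n0, n2, n4}; fixed.
Sat(EG (busy → halt)) = {n0, n2, n4}
E[ack U EG (busy → halt)]: least fixpoint, start Z0 = Sat(EG (busy → halt)) = {n0, n2, n4}, add states in Sat(ack) with some successor in Z. Already a fixed point.
Sat(E[ack U EG (busy → halt)]) = {n0, n2, n4}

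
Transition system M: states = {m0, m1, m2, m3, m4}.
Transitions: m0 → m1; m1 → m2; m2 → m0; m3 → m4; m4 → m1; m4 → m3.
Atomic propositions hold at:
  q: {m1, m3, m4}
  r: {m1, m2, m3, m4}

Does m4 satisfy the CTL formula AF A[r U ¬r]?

No

Sat(¬r) = {m0}
A[r U ¬r]: least fixpoint, start Z0 = Sat(¬r) = {m0}, add states in Sat(r) with every successor in Z. Z1 = {m0, m2}; Z2 = {m0, m1, m2}; fixed.
Sat(A[r U ¬r]) = {m0, m1, m2}
AF A[r U ¬r]: least fixpoint, start Z0 = {m0, m1, m2}, add states with every successor in Z. Already a fixed point.
Sat(AF A[r U ¬r]) = {m0, m1, m2}
m4 ∉ Sat(AF A[r U ¬r]) = {m0, m1, m2}, so the formula does not hold at m4.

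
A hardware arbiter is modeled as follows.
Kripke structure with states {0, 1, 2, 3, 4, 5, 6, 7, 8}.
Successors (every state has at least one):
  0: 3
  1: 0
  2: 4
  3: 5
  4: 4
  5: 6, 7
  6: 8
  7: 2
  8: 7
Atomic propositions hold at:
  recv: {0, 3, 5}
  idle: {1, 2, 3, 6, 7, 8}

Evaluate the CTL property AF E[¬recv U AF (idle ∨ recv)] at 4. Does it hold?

Sat(¬recv) = {1, 2, 4, 6, 7, 8}
Sat(idle ∨ recv) = {0, 1, 2, 3, 5, 6, 7, 8}
AF (idle ∨ recv): least fixpoint, start Z0 = {0, 1, 2, 3, 5, 6, 7, 8}, add states with every successor in Z. Already a fixed point.
Sat(AF (idle ∨ recv)) = {0, 1, 2, 3, 5, 6, 7, 8}
E[¬recv U AF (idle ∨ recv)]: least fixpoint, start Z0 = Sat(AF (idle ∨ recv)) = {0, 1, 2, 3, 5, 6, 7, 8}, add states in Sat(¬recv) with some successor in Z. Already a fixed point.
Sat(E[¬recv U AF (idle ∨ recv)]) = {0, 1, 2, 3, 5, 6, 7, 8}
AF E[¬recv U AF (idle ∨ recv)]: least fixpoint, start Z0 = {0, 1, 2, 3, 5, 6, 7, 8}, add states with every successor in Z. Already a fixed point.
Sat(AF E[¬recv U AF (idle ∨ recv)]) = {0, 1, 2, 3, 5, 6, 7, 8}
4 ∉ Sat(AF E[¬recv U AF (idle ∨ recv)]) = {0, 1, 2, 3, 5, 6, 7, 8}, so the formula does not hold at 4.

No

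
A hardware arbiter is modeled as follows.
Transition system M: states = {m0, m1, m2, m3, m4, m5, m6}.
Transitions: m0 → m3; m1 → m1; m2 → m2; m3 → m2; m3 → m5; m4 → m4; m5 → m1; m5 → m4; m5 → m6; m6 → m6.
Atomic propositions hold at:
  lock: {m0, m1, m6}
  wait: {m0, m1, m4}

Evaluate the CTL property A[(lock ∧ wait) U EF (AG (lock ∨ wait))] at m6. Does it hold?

Yes

Sat(lock ∧ wait) = {m0, m1}
Sat(lock ∨ wait) = {m0, m1, m4, m6}
AG (lock ∨ wait): greatest fixpoint, start Z0 = {m0, m1, m4, m6}, keep only states in Sat with every successor in Z. Z1 = {m1, m4, m6}; fixed.
Sat(AG (lock ∨ wait)) = {m1, m4, m6}
EF (AG (lock ∨ wait)): least fixpoint, start Z0 = {m1, m4, m6}, add states with some successor in Z. Z1 = {m1, m4, m5, m6}; Z2 = {m1, m3, m4, m5, m6}; Z3 = {m0, m1, m3, m4, m5, m6}; fixed.
Sat(EF (AG (lock ∨ wait))) = {m0, m1, m3, m4, m5, m6}
A[(lock ∧ wait) U EF (AG (lock ∨ wait))]: least fixpoint, start Z0 = Sat(EF (AG (lock ∨ wait))) = {m0, m1, m3, m4, m5, m6}, add states in Sat(lock ∧ wait) with every successor in Z. Already a fixed point.
Sat(A[(lock ∧ wait) U EF (AG (lock ∨ wait))]) = {m0, m1, m3, m4, m5, m6}
m6 ∈ Sat(A[(lock ∧ wait) U EF (AG (lock ∨ wait))]) = {m0, m1, m3, m4, m5, m6}, so the formula holds at m6.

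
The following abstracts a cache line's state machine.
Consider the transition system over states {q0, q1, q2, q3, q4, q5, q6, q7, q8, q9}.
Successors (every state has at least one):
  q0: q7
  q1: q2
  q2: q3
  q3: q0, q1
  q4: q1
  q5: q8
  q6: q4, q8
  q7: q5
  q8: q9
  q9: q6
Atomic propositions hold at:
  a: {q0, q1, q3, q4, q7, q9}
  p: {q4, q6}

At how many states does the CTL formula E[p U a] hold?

7

E[p U a]: least fixpoint, start Z0 = Sat(a) = {q0, q1, q3, q4, q7, q9}, add states in Sat(p) with some successor in Z. Z1 = {q0, q1, q3, q4, q6, q7, q9}; fixed.
Sat(E[p U a]) = {q0, q1, q3, q4, q6, q7, q9}
|Sat(E[p U a])| = |{q0, q1, q3, q4, q6, q7, q9}| = 7.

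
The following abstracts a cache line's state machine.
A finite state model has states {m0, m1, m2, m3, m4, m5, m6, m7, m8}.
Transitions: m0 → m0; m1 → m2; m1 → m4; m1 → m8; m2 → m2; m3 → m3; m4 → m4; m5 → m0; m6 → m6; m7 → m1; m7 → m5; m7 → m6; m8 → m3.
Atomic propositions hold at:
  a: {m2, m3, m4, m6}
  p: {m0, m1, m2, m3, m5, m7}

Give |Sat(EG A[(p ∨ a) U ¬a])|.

3

Sat(p ∨ a) = {m0, m1, m2, m3, m4, m5, m6, m7}
Sat(¬a) = {m0, m1, m5, m7, m8}
A[(p ∨ a) U ¬a]: least fixpoint, start Z0 = Sat(¬a) = {m0, m1, m5, m7, m8}, add states in Sat(p ∨ a) with every successor in Z. Already a fixed point.
Sat(A[(p ∨ a) U ¬a]) = {m0, m1, m5, m7, m8}
EG A[(p ∨ a) U ¬a]: greatest fixpoint, start Z0 = {m0, m1, m5, m7, m8}, keep only states in Sat with some successor in Z. Z1 = {m0, m1, m5, m7}; Z2 = {m0, m5, m7}; fixed.
Sat(EG A[(p ∨ a) U ¬a]) = {m0, m5, m7}
|Sat(EG A[(p ∨ a) U ¬a])| = |{m0, m5, m7}| = 3.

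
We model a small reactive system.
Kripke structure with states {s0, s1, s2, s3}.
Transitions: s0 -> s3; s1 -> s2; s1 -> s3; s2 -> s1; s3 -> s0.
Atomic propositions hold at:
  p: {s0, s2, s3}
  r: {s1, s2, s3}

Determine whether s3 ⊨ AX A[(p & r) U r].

Sat(p & r) = {s2, s3}
A[(p & r) U r]: least fixpoint, start Z0 = Sat(r) = {s1, s2, s3}, add states in Sat(p & r) with every successor in Z. Already a fixed point.
Sat(A[(p & r) U r]) = {s1, s2, s3}
Sat(AX A[(p & r) U r]) = {s : every successor in {s1, s2, s3}} = {s0, s1, s2}
s3 ∉ Sat(AX A[(p & r) U r]) = {s0, s1, s2}, so the formula does not hold at s3.

No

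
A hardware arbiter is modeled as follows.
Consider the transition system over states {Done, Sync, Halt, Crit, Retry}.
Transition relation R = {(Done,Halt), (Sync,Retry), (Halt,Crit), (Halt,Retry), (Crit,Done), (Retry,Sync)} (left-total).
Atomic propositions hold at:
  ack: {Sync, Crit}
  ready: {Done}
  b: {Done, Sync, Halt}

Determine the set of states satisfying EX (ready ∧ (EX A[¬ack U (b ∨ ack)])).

{Crit}

Sat(¬ack) = {Done, Halt, Retry}
Sat(b ∨ ack) = {Done, Sync, Halt, Crit}
A[¬ack U (b ∨ ack)]: least fixpoint, start Z0 = Sat((b ∨ ack)) = {Done, Sync, Halt, Crit}, add states in Sat(¬ack) with every successor in Z. Z1 = {Done, Sync, Halt, Crit, Retry}; fixed.
Sat(A[¬ack U (b ∨ ack)]) = {Done, Sync, Halt, Crit, Retry}
Sat(EX A[¬ack U (b ∨ ack)]) = {s : some successor in {Done, Sync, Halt, Crit, Retry}} = {Done, Sync, Halt, Crit, Retry}
Sat(ready ∧ (EX A[¬ack U (b ∨ ack)])) = {Done}
Sat(EX (ready ∧ (EX A[¬ack U (b ∨ ack)]))) = {s : some successor in {Done}} = {Crit}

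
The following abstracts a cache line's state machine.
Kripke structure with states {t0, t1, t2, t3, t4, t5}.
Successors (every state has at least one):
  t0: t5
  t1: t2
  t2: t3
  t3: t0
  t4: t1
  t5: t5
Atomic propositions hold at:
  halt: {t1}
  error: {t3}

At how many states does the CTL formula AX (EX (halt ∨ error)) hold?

Sat(halt ∨ error) = {t1, t3}
Sat(EX (halt ∨ error)) = {s : some successor in {t1, t3}} = {t2, t4}
Sat(AX (EX (halt ∨ error))) = {s : every successor in {t2, t4}} = {t1}
|Sat(AX (EX (halt ∨ error)))| = |{t1}| = 1.

1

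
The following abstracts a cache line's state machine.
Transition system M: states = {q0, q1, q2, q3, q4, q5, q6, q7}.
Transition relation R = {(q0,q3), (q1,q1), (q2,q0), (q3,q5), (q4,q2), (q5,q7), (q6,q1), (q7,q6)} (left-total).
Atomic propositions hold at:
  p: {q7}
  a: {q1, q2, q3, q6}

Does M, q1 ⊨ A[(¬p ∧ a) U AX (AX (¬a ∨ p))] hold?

Sat(¬p) = {q0, q1, q2, q3, q4, q5, q6}
Sat(¬p ∧ a) = {q1, q2, q3, q6}
Sat(¬a) = {q0, q4, q5, q7}
Sat(¬a ∨ p) = {q0, q4, q5, q7}
Sat(AX (¬a ∨ p)) = {s : every successor in {q0, q4, q5, q7}} = {q2, q3, q5}
Sat(AX (AX (¬a ∨ p))) = {s : every successor in {q2, q3, q5}} = {q0, q3, q4}
A[(¬p ∧ a) U AX (AX (¬a ∨ p))]: least fixpoint, start Z0 = Sat(AX (AX (¬a ∨ p))) = {q0, q3, q4}, add states in Sat(¬p ∧ a) with every successor in Z. Z1 = {q0, q2, q3, q4}; fixed.
Sat(A[(¬p ∧ a) U AX (AX (¬a ∨ p))]) = {q0, q2, q3, q4}
q1 ∉ Sat(A[(¬p ∧ a) U AX (AX (¬a ∨ p))]) = {q0, q2, q3, q4}, so the formula does not hold at q1.

No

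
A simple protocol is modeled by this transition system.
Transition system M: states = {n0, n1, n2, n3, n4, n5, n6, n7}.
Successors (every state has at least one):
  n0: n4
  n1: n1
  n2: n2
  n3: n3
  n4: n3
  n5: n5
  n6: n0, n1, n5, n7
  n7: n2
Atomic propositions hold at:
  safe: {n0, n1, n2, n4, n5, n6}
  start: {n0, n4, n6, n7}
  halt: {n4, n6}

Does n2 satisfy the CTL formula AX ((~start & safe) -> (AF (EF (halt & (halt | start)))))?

No

Sat(~start) = {n1, n2, n3, n5}
Sat(~start & safe) = {n1, n2, n5}
Sat(halt | start) = {n0, n4, n6, n7}
Sat(halt & (halt | start)) = {n4, n6}
EF (halt & (halt | start)): least fixpoint, start Z0 = {n4, n6}, add states with some successor in Z. Z1 = {n0, n4, n6}; fixed.
Sat(EF (halt & (halt | start))) = {n0, n4, n6}
AF (EF (halt & (halt | start))): least fixpoint, start Z0 = {n0, n4, n6}, add states with every successor in Z. Already a fixed point.
Sat(AF (EF (halt & (halt | start)))) = {n0, n4, n6}
Sat((~start & safe) -> (AF (EF (halt & (halt | start))))) = {n0, n3, n4, n6, n7}
Sat(AX ((~start & safe) -> (AF (EF (halt & (halt | start)))))) = {s : every successor in {n0, n3, n4, n6, n7}} = {n0, n3, n4}
n2 ∉ Sat(AX ((~start & safe) -> (AF (EF (halt & (halt | start)))))) = {n0, n3, n4}, so the formula does not hold at n2.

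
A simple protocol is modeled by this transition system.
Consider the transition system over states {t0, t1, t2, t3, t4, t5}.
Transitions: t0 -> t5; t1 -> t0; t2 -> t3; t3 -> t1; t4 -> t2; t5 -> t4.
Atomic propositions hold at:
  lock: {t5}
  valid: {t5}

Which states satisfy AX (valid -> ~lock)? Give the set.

{t1, t2, t3, t4, t5}

Sat(~lock) = {t0, t1, t2, t3, t4}
Sat(valid -> ~lock) = {t0, t1, t2, t3, t4}
Sat(AX (valid -> ~lock)) = {s : every successor in {t0, t1, t2, t3, t4}} = {t1, t2, t3, t4, t5}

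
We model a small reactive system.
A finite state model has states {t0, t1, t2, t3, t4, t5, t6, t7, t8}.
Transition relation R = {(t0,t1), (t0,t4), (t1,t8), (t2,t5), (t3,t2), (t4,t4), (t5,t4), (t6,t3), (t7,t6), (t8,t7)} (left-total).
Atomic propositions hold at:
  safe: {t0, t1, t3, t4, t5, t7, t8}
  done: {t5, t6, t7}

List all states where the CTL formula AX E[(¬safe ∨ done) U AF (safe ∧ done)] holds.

Sat(¬safe) = {t2, t6}
Sat(¬safe ∨ done) = {t2, t5, t6, t7}
Sat(safe ∧ done) = {t5, t7}
AF (safe ∧ done): least fixpoint, start Z0 = {t5, t7}, add states with every successor in Z. Z1 = {t2, t5, t7, t8}; Z2 = {t1, t2, t3, t5, t7, t8}; Z3 = {t1, t2, t3, t5, t6, t7, t8}; fixed.
Sat(AF (safe ∧ done)) = {t1, t2, t3, t5, t6, t7, t8}
E[(¬safe ∨ done) U AF (safe ∧ done)]: least fixpoint, start Z0 = Sat(AF (safe ∧ done)) = {t1, t2, t3, t5, t6, t7, t8}, add states in Sat(¬safe ∨ done) with some successor in Z. Already a fixed point.
Sat(E[(¬safe ∨ done) U AF (safe ∧ done)]) = {t1, t2, t3, t5, t6, t7, t8}
Sat(AX E[(¬safe ∨ done) U AF (safe ∧ done)]) = {s : every successor in {t1, t2, t3, t5, t6, t7, t8}} = {t1, t2, t3, t6, t7, t8}

{t1, t2, t3, t6, t7, t8}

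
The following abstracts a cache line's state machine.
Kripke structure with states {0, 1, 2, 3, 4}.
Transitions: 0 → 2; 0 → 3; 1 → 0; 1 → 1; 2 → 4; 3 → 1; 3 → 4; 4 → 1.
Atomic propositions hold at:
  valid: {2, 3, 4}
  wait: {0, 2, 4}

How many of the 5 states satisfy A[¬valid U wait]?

3

Sat(¬valid) = {0, 1}
A[¬valid U wait]: least fixpoint, start Z0 = Sat(wait) = {0, 2, 4}, add states in Sat(¬valid) with every successor in Z. Already a fixed point.
Sat(A[¬valid U wait]) = {0, 2, 4}
|Sat(A[¬valid U wait])| = |{0, 2, 4}| = 3.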